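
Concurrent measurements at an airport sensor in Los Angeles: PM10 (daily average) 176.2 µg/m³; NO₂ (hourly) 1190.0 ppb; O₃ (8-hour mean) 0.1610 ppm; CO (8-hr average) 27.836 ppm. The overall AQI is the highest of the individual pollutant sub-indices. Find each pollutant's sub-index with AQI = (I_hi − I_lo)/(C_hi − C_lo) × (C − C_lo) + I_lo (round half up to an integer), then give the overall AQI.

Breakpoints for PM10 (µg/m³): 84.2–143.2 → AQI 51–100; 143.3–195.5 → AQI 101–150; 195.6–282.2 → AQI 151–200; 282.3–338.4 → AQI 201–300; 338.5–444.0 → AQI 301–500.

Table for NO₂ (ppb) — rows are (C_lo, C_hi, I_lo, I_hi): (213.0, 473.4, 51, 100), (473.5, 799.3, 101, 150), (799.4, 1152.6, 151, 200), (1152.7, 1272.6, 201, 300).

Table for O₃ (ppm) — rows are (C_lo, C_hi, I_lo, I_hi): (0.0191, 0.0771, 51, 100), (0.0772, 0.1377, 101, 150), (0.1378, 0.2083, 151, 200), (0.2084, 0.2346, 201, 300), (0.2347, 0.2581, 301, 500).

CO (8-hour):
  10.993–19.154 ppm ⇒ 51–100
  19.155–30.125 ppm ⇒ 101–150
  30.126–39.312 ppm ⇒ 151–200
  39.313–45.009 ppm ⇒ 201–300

232

PM10: 176.2 lies in 143.3–195.5, so I_lo=101, I_hi=150, C_lo=143.3, C_hi=195.5.
(150−101)/(195.5−143.3) × (176.2−143.3) + 101 = 49/52.2 × 32.9 + 101 ≈ 131.88 → 132.
NO₂: 1190.0 ∈ [1152.7, 1272.6] ↔ index [201, 300].
201 + (1190.0−1152.7)·(300−201)/(1272.6−1152.7) = 201 + 37.3·99/119.9 ≈ 231.80, so AQI = 232.
O₃: row 0.1378–0.2083 (AQI 151–200). (200−151)·(0.1610−0.1378)/(0.2083−0.1378) + 151 = 49·0.0232/0.0705 + 151 ≈ 167.12 → 167.
CO: row 19.155–30.125 (AQI 101–150). (150−101)·(27.836−19.155)/(30.125−19.155) + 101 = 49·8.681/10.970 + 101 ≈ 139.78 → 140.
Sub-indices: PM10→132, NO₂→232, O₃→167, CO→140. Overall AQI = max = 232; dominant pollutant is NO₂.
AQI 232: Very Unhealthy.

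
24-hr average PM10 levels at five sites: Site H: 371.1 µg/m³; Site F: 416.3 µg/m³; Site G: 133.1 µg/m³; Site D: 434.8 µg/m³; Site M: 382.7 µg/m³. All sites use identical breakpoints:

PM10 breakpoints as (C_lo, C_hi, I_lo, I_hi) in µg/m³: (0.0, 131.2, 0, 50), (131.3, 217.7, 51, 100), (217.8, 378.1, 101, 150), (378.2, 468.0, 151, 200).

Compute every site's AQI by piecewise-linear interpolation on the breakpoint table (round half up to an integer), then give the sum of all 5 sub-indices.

707

Site H 371.1: bracket 217.8–378.1 → index 101–150; slope 49/160.3, offset 153.3.
AQI = 101 + 49/160.3·153.3 ≈ 147.86 ⇒ 148.
Site F: row 378.2–468.0 (AQI 151–200). (200−151)·(416.3−378.2)/(468.0−378.2) + 151 = 49·38.1/89.8 + 151 ≈ 171.79 → 172.
Site G: row 131.3–217.7 (AQI 51–100). (100−51)·(133.1−131.3)/(217.7−131.3) + 51 = 49·1.8/86.4 + 51 ≈ 52.02 → 52.
Site D: 434.8 lies in 378.2–468.0, so I_lo=151, I_hi=200, C_lo=378.2, C_hi=468.0.
(200−151)/(468.0−378.2) × (434.8−378.2) + 151 = 49/89.8 × 56.6 + 151 ≈ 181.88 → 182.
Site M 382.7: bracket 378.2–468.0 → index 151–200; slope 49/89.8, offset 4.5.
AQI = 151 + 49/89.8·4.5 ≈ 153.46 ⇒ 153.
AQIs: Site H=148, Site F=172, Site G=52, Site D=182, Site M=153. Sum = 148 + 172 + 52 + 182 + 153 = 707.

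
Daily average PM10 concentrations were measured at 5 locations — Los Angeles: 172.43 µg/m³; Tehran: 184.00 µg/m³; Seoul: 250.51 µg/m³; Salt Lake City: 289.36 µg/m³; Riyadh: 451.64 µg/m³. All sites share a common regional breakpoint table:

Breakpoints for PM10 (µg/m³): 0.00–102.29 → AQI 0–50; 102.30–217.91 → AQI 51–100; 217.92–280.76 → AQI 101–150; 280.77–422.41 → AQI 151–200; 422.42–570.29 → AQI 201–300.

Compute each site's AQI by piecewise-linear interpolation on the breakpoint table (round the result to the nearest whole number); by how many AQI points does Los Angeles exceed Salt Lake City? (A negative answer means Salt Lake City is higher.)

Los Angeles: row 102.30–217.91 (AQI 51–100). (100−51)·(172.43−102.30)/(217.91−102.30) + 51 = 49·70.13/115.61 + 51 ≈ 80.72 → 81.
Tehran: 184.00 ∈ [102.30, 217.91] ↔ index [51, 100].
51 + (184.00−102.30)·(100−51)/(217.91−102.30) = 51 + 81.70·49/115.61 ≈ 85.63, so AQI = 86.
Seoul 250.51: bracket 217.92–280.76 → index 101–150; slope 49/62.84, offset 32.59.
AQI = 101 + 49/62.84·32.59 ≈ 126.41 ⇒ 126.
Salt Lake City: 289.36 ∈ [280.77, 422.41] ↔ index [151, 200].
151 + (289.36−280.77)·(200−151)/(422.41−280.77) = 151 + 8.59·49/141.64 ≈ 153.97, so AQI = 154.
Riyadh 451.64: bracket 422.42–570.29 → index 201–300; slope 99/147.87, offset 29.22.
AQI = 201 + 99/147.87·29.22 ≈ 220.56 ⇒ 221.
AQIs: Los Angeles=81, Tehran=86, Seoul=126, Salt Lake City=154, Riyadh=221. Los Angeles (81) − Salt Lake City (154) = -73.

-73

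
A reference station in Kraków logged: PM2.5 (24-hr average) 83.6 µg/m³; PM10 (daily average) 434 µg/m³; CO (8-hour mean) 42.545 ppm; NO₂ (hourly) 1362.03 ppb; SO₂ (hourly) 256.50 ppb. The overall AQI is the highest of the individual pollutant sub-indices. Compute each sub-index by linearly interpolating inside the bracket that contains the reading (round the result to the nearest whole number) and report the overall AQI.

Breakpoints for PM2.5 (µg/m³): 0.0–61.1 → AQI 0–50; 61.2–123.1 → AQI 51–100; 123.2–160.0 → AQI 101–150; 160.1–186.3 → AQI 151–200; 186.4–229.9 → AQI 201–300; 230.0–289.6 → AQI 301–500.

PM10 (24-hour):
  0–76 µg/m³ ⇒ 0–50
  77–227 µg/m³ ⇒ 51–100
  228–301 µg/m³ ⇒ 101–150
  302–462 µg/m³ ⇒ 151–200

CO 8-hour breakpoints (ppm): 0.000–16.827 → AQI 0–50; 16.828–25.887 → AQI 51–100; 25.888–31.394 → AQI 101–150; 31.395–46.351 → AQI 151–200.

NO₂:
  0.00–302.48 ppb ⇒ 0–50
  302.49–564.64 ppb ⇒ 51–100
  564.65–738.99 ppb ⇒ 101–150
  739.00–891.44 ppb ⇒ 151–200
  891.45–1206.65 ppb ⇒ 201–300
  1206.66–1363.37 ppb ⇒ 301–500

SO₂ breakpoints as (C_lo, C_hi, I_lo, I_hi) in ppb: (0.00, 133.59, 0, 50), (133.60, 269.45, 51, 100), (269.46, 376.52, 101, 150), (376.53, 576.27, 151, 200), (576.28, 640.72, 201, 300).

PM2.5 83.6: bracket 61.2–123.1 → index 51–100; slope 49/61.9, offset 22.4.
AQI = 51 + 49/61.9·22.4 ≈ 68.73 ⇒ 69.
PM10 434: bracket 302–462 → index 151–200; slope 49/160, offset 132.
AQI = 151 + 49/160·132 ≈ 191.43 ⇒ 191.
CO: 42.545 lies in 31.395–46.351, so I_lo=151, I_hi=200, C_lo=31.395, C_hi=46.351.
(200−151)/(46.351−31.395) × (42.545−31.395) + 151 = 49/14.956 × 11.150 + 151 ≈ 187.53 → 188.
NO₂: row 1206.66–1363.37 (AQI 301–500). (500−301)·(1362.03−1206.66)/(1363.37−1206.66) + 301 = 199·155.37/156.71 + 301 ≈ 498.30 → 498.
SO₂ 256.50: bracket 133.60–269.45 → index 51–100; slope 49/135.85, offset 122.90.
AQI = 51 + 49/135.85·122.90 ≈ 95.33 ⇒ 95.
Sub-indices: PM2.5→69, PM10→191, CO→188, NO₂→498, SO₂→95. Overall AQI = max = 498; dominant pollutant is NO₂.
AQI 498: Hazardous.

498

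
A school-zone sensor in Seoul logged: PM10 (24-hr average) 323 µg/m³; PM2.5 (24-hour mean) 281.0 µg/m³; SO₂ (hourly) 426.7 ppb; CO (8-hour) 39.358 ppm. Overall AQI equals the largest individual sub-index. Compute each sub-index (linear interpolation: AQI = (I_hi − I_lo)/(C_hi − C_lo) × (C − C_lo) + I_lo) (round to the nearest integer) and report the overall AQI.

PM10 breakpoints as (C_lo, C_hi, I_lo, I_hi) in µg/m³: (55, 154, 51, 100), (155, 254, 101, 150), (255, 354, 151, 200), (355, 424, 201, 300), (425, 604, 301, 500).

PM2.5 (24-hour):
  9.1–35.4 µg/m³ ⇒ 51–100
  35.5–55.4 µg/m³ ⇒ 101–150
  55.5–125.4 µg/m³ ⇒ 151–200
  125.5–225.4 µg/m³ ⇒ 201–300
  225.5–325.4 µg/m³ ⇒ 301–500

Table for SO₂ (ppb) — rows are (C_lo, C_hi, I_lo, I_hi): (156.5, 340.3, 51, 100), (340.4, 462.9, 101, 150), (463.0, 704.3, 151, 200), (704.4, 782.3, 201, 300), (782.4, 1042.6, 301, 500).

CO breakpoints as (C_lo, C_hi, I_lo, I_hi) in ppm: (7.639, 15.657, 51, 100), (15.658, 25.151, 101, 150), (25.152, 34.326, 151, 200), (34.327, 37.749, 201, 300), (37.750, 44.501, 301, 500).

412

PM10 323: bracket 255–354 → index 151–200; slope 49/99, offset 68.
AQI = 151 + 49/99·68 ≈ 184.66 ⇒ 185.
PM2.5: 281.0 lies in 225.5–325.4, so I_lo=301, I_hi=500, C_lo=225.5, C_hi=325.4.
(500−301)/(325.4−225.5) × (281.0−225.5) + 301 = 199/99.9 × 55.5 + 301 ≈ 411.56 → 412.
SO₂ 426.7: bracket 340.4–462.9 → index 101–150; slope 49/122.5, offset 86.3.
AQI = 101 + 49/122.5·86.3 ≈ 135.52 ⇒ 136.
CO: row 37.750–44.501 (AQI 301–500). (500−301)·(39.358−37.750)/(44.501−37.750) + 301 = 199·1.608/6.751 + 301 ≈ 348.40 → 348.
Sub-indices: PM10→185, PM2.5→412, SO₂→136, CO→348. Overall AQI = max = 412; dominant pollutant is PM2.5.
AQI 412: Hazardous.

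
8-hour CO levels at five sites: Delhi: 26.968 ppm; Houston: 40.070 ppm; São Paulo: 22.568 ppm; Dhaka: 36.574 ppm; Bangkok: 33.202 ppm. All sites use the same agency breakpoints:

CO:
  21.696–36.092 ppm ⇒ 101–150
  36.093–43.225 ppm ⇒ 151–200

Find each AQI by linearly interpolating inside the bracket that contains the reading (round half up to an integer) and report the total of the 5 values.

695

Delhi: 26.968 lies in 21.696–36.092, so I_lo=101, I_hi=150, C_lo=21.696, C_hi=36.092.
(150−101)/(36.092−21.696) × (26.968−21.696) + 101 = 49/14.396 × 5.272 + 101 ≈ 118.94 → 119.
Houston: row 36.093–43.225 (AQI 151–200). (200−151)·(40.070−36.093)/(43.225−36.093) + 151 = 49·3.977/7.132 + 151 ≈ 178.32 → 178.
São Paulo: row 21.696–36.092 (AQI 101–150). (150−101)·(22.568−21.696)/(36.092−21.696) + 101 = 49·0.872/14.396 + 101 ≈ 103.97 → 104.
Dhaka: row 36.093–43.225 (AQI 151–200). (200−151)·(36.574−36.093)/(43.225−36.093) + 151 = 49·0.481/7.132 + 151 ≈ 154.30 → 154.
Bangkok 33.202: bracket 21.696–36.092 → index 101–150; slope 49/14.396, offset 11.506.
AQI = 101 + 49/14.396·11.506 ≈ 140.16 ⇒ 140.
AQIs: Delhi=119, Houston=178, São Paulo=104, Dhaka=154, Bangkok=140. Sum = 119 + 178 + 104 + 154 + 140 = 695.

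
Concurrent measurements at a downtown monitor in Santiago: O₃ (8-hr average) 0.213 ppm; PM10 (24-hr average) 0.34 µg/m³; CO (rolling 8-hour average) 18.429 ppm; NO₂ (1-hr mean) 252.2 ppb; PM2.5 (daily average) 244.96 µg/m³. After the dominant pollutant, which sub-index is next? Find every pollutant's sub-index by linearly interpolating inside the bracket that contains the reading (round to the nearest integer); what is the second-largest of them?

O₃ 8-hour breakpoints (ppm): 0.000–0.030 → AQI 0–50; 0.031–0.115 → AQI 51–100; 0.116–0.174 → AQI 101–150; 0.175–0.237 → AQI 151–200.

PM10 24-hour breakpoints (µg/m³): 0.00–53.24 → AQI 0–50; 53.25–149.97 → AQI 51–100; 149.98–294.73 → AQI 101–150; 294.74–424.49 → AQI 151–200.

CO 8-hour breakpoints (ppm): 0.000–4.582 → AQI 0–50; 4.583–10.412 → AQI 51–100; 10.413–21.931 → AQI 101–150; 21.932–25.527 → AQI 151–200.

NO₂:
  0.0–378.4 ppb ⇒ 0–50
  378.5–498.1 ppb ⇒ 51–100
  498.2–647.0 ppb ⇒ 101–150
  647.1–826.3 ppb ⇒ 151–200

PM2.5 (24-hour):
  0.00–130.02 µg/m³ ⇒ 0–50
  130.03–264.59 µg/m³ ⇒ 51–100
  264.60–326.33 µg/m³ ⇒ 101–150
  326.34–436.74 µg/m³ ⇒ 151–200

O₃: 0.213 ∈ [0.175, 0.237] ↔ index [151, 200].
151 + (0.213−0.175)·(200−151)/(0.237−0.175) = 151 + 0.038·49/0.062 ≈ 181.03, so AQI = 181.
PM10 0.34: bracket 0.00–53.24 → index 0–50; slope 50/53.24, offset 0.34.
AQI = 0 + 50/53.24·0.34 ≈ 0.32 ⇒ 0.
CO: 18.429 ∈ [10.413, 21.931] ↔ index [101, 150].
101 + (18.429−10.413)·(150−101)/(21.931−10.413) = 101 + 8.016·49/11.518 ≈ 135.10, so AQI = 135.
NO₂ 252.2: bracket 0.0–378.4 → index 0–50; slope 50/378.4, offset 252.2.
AQI = 0 + 50/378.4·252.2 ≈ 33.32 ⇒ 33.
PM2.5: 244.96 ∈ [130.03, 264.59] ↔ index [51, 100].
51 + (244.96−130.03)·(100−51)/(264.59−130.03) = 51 + 114.93·49/134.56 ≈ 92.85, so AQI = 93.
Sub-indices: O₃→181, PM10→0, CO→135, NO₂→33, PM2.5→93. Ranked high→low: 181, 135, 93, 33, 0. Second-highest sub-index = 135.

135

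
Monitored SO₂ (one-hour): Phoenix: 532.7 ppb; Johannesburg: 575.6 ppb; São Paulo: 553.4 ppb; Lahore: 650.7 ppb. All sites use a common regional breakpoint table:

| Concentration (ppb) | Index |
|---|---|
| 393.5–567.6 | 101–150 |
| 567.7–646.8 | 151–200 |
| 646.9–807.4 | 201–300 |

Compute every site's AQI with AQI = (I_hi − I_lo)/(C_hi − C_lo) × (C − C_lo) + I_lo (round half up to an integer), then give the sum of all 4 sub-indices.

645

Phoenix: 532.7 ∈ [393.5, 567.6] ↔ index [101, 150].
101 + (532.7−393.5)·(150−101)/(567.6−393.5) = 101 + 139.2·49/174.1 ≈ 140.18, so AQI = 140.
Johannesburg 575.6: bracket 567.7–646.8 → index 151–200; slope 49/79.1, offset 7.9.
AQI = 151 + 49/79.1·7.9 ≈ 155.89 ⇒ 156.
São Paulo: row 393.5–567.6 (AQI 101–150). (150−101)·(553.4−393.5)/(567.6−393.5) + 101 = 49·159.9/174.1 + 101 ≈ 146.00 → 146.
Lahore: 650.7 ∈ [646.9, 807.4] ↔ index [201, 300].
201 + (650.7−646.9)·(300−201)/(807.4−646.9) = 201 + 3.8·99/160.5 ≈ 203.34, so AQI = 203.
AQIs: Phoenix=140, Johannesburg=156, São Paulo=146, Lahore=203. Sum = 140 + 156 + 146 + 203 = 645.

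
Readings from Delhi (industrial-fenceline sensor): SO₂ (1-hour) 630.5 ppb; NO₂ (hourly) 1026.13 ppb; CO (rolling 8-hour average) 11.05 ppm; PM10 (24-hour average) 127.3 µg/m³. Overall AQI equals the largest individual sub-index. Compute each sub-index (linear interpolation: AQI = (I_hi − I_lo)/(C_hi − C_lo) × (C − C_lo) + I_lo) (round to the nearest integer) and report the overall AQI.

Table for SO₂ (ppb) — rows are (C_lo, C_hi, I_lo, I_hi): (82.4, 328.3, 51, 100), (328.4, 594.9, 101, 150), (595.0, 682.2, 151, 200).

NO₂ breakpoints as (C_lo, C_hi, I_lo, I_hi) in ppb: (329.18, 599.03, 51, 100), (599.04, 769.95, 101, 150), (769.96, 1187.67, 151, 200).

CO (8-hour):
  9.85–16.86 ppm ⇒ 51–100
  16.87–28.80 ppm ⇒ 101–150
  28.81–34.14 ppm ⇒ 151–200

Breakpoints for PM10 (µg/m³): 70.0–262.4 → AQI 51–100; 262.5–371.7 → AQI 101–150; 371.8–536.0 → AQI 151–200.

SO₂: row 595.0–682.2 (AQI 151–200). (200−151)·(630.5−595.0)/(682.2−595.0) + 151 = 49·35.5/87.2 + 151 ≈ 170.95 → 171.
NO₂ 1026.13: bracket 769.96–1187.67 → index 151–200; slope 49/417.71, offset 256.17.
AQI = 151 + 49/417.71·256.17 ≈ 181.05 ⇒ 181.
CO 11.05: bracket 9.85–16.86 → index 51–100; slope 49/7.01, offset 1.20.
AQI = 51 + 49/7.01·1.20 ≈ 59.39 ⇒ 59.
PM10: 127.3 ∈ [70.0, 262.4] ↔ index [51, 100].
51 + (127.3−70.0)·(100−51)/(262.4−70.0) = 51 + 57.3·49/192.4 ≈ 65.59, so AQI = 66.
Sub-indices: SO₂→171, NO₂→181, CO→59, PM10→66. Overall AQI = max = 181; dominant pollutant is NO₂.
AQI 181: Unhealthy.

181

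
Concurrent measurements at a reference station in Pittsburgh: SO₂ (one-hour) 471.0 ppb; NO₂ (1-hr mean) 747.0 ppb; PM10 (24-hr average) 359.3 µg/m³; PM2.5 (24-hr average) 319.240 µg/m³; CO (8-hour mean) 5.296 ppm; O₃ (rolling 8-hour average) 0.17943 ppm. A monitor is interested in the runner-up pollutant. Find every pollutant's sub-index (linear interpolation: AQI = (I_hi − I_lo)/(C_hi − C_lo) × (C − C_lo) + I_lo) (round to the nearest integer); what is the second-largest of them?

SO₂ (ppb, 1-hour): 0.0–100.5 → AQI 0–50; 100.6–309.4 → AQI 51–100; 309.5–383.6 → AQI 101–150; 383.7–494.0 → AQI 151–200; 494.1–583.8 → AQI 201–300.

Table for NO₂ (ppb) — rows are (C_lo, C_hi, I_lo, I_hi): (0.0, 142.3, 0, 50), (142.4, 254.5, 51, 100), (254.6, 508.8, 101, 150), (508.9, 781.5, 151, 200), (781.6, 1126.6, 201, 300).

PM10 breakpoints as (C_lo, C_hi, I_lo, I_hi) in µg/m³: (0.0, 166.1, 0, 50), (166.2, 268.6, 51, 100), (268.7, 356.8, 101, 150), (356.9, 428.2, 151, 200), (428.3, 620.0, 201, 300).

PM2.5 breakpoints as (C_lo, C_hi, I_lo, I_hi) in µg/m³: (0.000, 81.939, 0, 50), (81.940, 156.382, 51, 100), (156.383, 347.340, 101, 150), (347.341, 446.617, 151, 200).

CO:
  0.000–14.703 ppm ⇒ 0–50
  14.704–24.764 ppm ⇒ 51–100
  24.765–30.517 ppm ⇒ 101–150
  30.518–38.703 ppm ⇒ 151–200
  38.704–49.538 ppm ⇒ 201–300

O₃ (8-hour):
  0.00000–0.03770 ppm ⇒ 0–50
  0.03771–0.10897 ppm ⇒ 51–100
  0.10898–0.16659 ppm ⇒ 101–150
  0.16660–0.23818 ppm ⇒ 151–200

SO₂: 471.0 lies in 383.7–494.0, so I_lo=151, I_hi=200, C_lo=383.7, C_hi=494.0.
(200−151)/(494.0−383.7) × (471.0−383.7) + 151 = 49/110.3 × 87.3 + 151 ≈ 189.78 → 190.
NO₂ 747.0: bracket 508.9–781.5 → index 151–200; slope 49/272.6, offset 238.1.
AQI = 151 + 49/272.6·238.1 ≈ 193.80 ⇒ 194.
PM10: row 356.9–428.2 (AQI 151–200). (200−151)·(359.3−356.9)/(428.2−356.9) + 151 = 49·2.4/71.3 + 151 ≈ 152.65 → 153.
PM2.5 319.240: bracket 156.383–347.340 → index 101–150; slope 49/190.957, offset 162.857.
AQI = 101 + 49/190.957·162.857 ≈ 142.79 ⇒ 143.
CO: row 0.000–14.703 (AQI 0–50). (50−0)·(5.296−0.000)/(14.703−0.000) + 0 = 50·5.296/14.703 + 0 ≈ 18.01 → 18.
O₃ 0.17943: bracket 0.16660–0.23818 → index 151–200; slope 49/0.07158, offset 0.01283.
AQI = 151 + 49/0.07158·0.01283 ≈ 159.78 ⇒ 160.
Sub-indices: SO₂→190, NO₂→194, PM10→153, PM2.5→143, CO→18, O₃→160. Ranked high→low: 194, 190, 160, 153, 143, 18. Second-highest sub-index = 190.

190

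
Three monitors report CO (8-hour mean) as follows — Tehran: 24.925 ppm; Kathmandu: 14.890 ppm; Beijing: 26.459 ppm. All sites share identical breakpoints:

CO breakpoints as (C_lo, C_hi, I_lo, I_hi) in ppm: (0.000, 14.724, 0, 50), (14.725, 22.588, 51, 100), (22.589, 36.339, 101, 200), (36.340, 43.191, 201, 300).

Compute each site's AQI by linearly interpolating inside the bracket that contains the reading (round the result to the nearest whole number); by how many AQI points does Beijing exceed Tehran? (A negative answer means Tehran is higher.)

Tehran: 24.925 lies in 22.589–36.339, so I_lo=101, I_hi=200, C_lo=22.589, C_hi=36.339.
(200−101)/(36.339−22.589) × (24.925−22.589) + 101 = 99/13.750 × 2.336 + 101 ≈ 117.82 → 118.
Kathmandu 14.890: bracket 14.725–22.588 → index 51–100; slope 49/7.863, offset 0.165.
AQI = 51 + 49/7.863·0.165 ≈ 52.03 ⇒ 52.
Beijing: row 22.589–36.339 (AQI 101–200). (200−101)·(26.459−22.589)/(36.339−22.589) + 101 = 99·3.870/13.750 + 101 ≈ 128.86 → 129.
AQIs: Tehran=118, Kathmandu=52, Beijing=129. Beijing (129) − Tehran (118) = 11.

11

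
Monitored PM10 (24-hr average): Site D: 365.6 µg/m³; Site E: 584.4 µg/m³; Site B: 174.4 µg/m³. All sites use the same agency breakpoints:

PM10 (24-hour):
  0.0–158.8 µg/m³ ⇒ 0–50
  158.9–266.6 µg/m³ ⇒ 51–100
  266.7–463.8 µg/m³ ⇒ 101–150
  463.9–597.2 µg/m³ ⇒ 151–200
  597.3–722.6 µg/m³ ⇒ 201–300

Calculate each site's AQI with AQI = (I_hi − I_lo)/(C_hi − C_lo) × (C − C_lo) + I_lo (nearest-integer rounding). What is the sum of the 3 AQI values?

379

Site D: 365.6 ∈ [266.7, 463.8] ↔ index [101, 150].
101 + (365.6−266.7)·(150−101)/(463.8−266.7) = 101 + 98.9·49/197.1 ≈ 125.59, so AQI = 126.
Site E: 584.4 lies in 463.9–597.2, so I_lo=151, I_hi=200, C_lo=463.9, C_hi=597.2.
(200−151)/(597.2−463.9) × (584.4−463.9) + 151 = 49/133.3 × 120.5 + 151 ≈ 195.29 → 195.
Site B: 174.4 ∈ [158.9, 266.6] ↔ index [51, 100].
51 + (174.4−158.9)·(100−51)/(266.6−158.9) = 51 + 15.5·49/107.7 ≈ 58.05, so AQI = 58.
AQIs: Site D=126, Site E=195, Site B=58. Sum = 126 + 195 + 58 = 379.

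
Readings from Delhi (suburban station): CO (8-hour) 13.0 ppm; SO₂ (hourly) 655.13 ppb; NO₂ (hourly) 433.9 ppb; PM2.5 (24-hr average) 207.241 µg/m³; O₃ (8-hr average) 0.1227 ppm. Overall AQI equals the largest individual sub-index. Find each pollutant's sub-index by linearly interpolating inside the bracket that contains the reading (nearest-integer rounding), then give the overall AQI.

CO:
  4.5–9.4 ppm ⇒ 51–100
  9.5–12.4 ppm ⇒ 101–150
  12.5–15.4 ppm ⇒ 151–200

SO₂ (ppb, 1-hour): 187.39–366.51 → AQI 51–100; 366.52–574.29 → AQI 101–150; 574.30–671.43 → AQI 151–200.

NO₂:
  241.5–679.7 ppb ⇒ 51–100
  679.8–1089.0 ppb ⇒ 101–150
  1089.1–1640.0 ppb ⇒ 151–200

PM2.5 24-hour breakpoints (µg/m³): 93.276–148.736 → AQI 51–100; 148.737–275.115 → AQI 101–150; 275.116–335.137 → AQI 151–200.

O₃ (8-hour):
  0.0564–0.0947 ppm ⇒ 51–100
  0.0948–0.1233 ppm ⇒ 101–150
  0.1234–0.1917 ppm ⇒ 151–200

CO: row 12.5–15.4 (AQI 151–200). (200−151)·(13.0−12.5)/(15.4−12.5) + 151 = 49·0.5/2.9 + 151 ≈ 159.45 → 159.
SO₂: 655.13 ∈ [574.30, 671.43] ↔ index [151, 200].
151 + (655.13−574.30)·(200−151)/(671.43−574.30) = 151 + 80.83·49/97.13 ≈ 191.78, so AQI = 192.
NO₂ 433.9: bracket 241.5–679.7 → index 51–100; slope 49/438.2, offset 192.4.
AQI = 51 + 49/438.2·192.4 ≈ 72.51 ⇒ 73.
PM2.5: 207.241 ∈ [148.737, 275.115] ↔ index [101, 150].
101 + (207.241−148.737)·(150−101)/(275.115−148.737) = 101 + 58.504·49/126.378 ≈ 123.68, so AQI = 124.
O₃: row 0.0948–0.1233 (AQI 101–150). (150−101)·(0.1227−0.0948)/(0.1233−0.0948) + 101 = 49·0.0279/0.0285 + 101 ≈ 148.97 → 149.
Sub-indices: CO→159, SO₂→192, NO₂→73, PM2.5→124, O₃→149. Overall AQI = max = 192; dominant pollutant is SO₂.

192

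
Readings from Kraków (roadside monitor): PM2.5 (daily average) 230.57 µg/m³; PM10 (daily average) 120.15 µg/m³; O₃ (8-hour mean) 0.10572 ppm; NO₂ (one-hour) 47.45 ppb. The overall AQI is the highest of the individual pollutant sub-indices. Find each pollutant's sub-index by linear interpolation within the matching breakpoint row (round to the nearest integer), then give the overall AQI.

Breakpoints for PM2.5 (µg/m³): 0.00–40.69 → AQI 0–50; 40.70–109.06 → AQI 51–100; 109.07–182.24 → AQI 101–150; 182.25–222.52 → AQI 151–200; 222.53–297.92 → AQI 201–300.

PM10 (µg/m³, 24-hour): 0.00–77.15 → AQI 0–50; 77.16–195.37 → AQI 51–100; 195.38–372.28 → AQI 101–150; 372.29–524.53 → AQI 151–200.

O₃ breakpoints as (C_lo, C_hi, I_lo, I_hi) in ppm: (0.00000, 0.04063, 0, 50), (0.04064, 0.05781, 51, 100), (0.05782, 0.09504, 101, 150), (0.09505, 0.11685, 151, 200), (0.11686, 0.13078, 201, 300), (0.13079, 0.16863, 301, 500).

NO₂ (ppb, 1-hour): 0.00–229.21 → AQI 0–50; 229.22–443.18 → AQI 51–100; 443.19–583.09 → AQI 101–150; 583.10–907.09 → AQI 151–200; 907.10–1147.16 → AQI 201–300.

212

PM2.5 230.57: bracket 222.53–297.92 → index 201–300; slope 99/75.39, offset 8.04.
AQI = 201 + 99/75.39·8.04 ≈ 211.56 ⇒ 212.
PM10: 120.15 ∈ [77.16, 195.37] ↔ index [51, 100].
51 + (120.15−77.16)·(100−51)/(195.37−77.16) = 51 + 42.99·49/118.21 ≈ 68.82, so AQI = 69.
O₃: 0.10572 ∈ [0.09505, 0.11685] ↔ index [151, 200].
151 + (0.10572−0.09505)·(200−151)/(0.11685−0.09505) = 151 + 0.01067·49/0.02180 ≈ 174.98, so AQI = 175.
NO₂: 47.45 lies in 0.00–229.21, so I_lo=0, I_hi=50, C_lo=0.00, C_hi=229.21.
(50−0)/(229.21−0.00) × (47.45−0.00) + 0 = 50/229.21 × 47.45 + 0 ≈ 10.35 → 10.
Sub-indices: PM2.5→212, PM10→69, O₃→175, NO₂→10. Overall AQI = max = 212; dominant pollutant is PM2.5.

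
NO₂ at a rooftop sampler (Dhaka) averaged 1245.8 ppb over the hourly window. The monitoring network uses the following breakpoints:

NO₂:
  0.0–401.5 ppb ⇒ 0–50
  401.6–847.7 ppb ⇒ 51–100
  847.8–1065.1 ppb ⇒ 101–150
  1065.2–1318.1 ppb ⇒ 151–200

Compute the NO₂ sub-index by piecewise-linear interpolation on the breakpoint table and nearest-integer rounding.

186

NO₂: 1245.8 lies in 1065.2–1318.1, so I_lo=151, I_hi=200, C_lo=1065.2, C_hi=1318.1.
(200−151)/(1318.1−1065.2) × (1245.8−1065.2) + 151 = 49/252.9 × 180.6 + 151 ≈ 185.99 → 186.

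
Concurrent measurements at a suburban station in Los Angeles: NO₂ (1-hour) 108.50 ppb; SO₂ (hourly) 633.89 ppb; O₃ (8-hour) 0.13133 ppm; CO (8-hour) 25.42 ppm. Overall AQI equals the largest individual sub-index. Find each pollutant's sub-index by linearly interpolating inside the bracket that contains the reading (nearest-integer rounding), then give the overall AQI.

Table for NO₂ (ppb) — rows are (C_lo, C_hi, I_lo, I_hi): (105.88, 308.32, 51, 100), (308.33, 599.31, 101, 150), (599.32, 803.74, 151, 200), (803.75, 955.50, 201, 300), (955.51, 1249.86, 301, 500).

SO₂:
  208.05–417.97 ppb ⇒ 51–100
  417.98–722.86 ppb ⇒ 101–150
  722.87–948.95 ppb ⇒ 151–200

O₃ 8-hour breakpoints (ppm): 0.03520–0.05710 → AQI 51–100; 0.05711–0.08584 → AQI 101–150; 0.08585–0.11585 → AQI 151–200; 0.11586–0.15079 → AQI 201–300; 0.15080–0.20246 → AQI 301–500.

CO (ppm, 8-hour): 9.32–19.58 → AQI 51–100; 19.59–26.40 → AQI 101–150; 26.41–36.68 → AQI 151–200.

NO₂: 108.50 ∈ [105.88, 308.32] ↔ index [51, 100].
51 + (108.50−105.88)·(100−51)/(308.32−105.88) = 51 + 2.62·49/202.44 ≈ 51.63, so AQI = 52.
SO₂: 633.89 lies in 417.98–722.86, so I_lo=101, I_hi=150, C_lo=417.98, C_hi=722.86.
(150−101)/(722.86−417.98) × (633.89−417.98) + 101 = 49/304.88 × 215.91 + 101 ≈ 135.70 → 136.
O₃: row 0.11586–0.15079 (AQI 201–300). (300−201)·(0.13133−0.11586)/(0.15079−0.11586) + 201 = 99·0.01547/0.03493 + 201 ≈ 244.85 → 245.
CO: row 19.59–26.40 (AQI 101–150). (150−101)·(25.42−19.59)/(26.40−19.59) + 101 = 49·5.83/6.81 + 101 ≈ 142.95 → 143.
Sub-indices: NO₂→52, SO₂→136, O₃→245, CO→143. Overall AQI = max = 245; dominant pollutant is O₃.

245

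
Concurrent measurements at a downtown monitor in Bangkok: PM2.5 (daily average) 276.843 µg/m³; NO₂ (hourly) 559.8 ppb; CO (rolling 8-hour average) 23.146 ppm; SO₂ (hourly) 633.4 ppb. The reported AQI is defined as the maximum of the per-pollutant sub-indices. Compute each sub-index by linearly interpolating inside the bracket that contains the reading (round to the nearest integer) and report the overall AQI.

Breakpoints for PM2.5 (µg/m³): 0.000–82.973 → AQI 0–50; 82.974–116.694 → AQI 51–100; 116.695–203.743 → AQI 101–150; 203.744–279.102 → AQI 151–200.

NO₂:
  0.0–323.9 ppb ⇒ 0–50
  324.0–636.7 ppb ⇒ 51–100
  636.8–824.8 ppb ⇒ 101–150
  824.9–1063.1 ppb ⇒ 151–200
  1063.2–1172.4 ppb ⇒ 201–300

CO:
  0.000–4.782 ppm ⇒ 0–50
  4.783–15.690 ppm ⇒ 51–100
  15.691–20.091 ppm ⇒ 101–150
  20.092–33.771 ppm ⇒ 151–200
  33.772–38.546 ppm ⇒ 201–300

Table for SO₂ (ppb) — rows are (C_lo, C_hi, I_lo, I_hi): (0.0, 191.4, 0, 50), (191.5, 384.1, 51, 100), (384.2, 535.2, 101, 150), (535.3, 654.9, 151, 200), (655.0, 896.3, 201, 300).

199

PM2.5: 276.843 lies in 203.744–279.102, so I_lo=151, I_hi=200, C_lo=203.744, C_hi=279.102.
(200−151)/(279.102−203.744) × (276.843−203.744) + 151 = 49/75.358 × 73.099 + 151 ≈ 198.53 → 199.
NO₂ 559.8: bracket 324.0–636.7 → index 51–100; slope 49/312.7, offset 235.8.
AQI = 51 + 49/312.7·235.8 ≈ 87.95 ⇒ 88.
CO: 23.146 lies in 20.092–33.771, so I_lo=151, I_hi=200, C_lo=20.092, C_hi=33.771.
(200−151)/(33.771−20.092) × (23.146−20.092) + 151 = 49/13.679 × 3.054 + 151 ≈ 161.94 → 162.
SO₂ 633.4: bracket 535.3–654.9 → index 151–200; slope 49/119.6, offset 98.1.
AQI = 151 + 49/119.6·98.1 ≈ 191.19 ⇒ 191.
Sub-indices: PM2.5→199, NO₂→88, CO→162, SO₂→191. Overall AQI = max = 199; dominant pollutant is PM2.5.
AQI 199: Unhealthy.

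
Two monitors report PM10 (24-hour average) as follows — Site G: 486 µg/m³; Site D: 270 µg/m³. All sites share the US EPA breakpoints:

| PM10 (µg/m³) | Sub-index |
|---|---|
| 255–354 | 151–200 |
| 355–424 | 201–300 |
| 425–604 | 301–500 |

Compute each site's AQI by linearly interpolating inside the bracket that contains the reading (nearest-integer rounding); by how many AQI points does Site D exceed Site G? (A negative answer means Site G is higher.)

Site G: 486 lies in 425–604, so I_lo=301, I_hi=500, C_lo=425, C_hi=604.
(500−301)/(604−425) × (486−425) + 301 = 199/179 × 61 + 301 ≈ 368.82 → 369.
Site D: 270 lies in 255–354, so I_lo=151, I_hi=200, C_lo=255, C_hi=354.
(200−151)/(354−255) × (270−255) + 151 = 49/99 × 15 + 151 ≈ 158.42 → 158.
AQIs: Site G=369, Site D=158. Site D (158) − Site G (369) = -211.

-211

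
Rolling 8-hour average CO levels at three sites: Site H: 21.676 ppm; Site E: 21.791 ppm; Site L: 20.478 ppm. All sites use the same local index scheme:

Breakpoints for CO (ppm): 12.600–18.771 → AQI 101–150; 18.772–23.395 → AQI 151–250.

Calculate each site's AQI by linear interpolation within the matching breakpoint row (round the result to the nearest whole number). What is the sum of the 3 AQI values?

617

Site H: 21.676 lies in 18.772–23.395, so I_lo=151, I_hi=250, C_lo=18.772, C_hi=23.395.
(250−151)/(23.395−18.772) × (21.676−18.772) + 151 = 99/4.623 × 2.904 + 151 ≈ 213.19 → 213.
Site E 21.791: bracket 18.772–23.395 → index 151–250; slope 99/4.623, offset 3.019.
AQI = 151 + 99/4.623·3.019 ≈ 215.65 ⇒ 216.
Site L: 20.478 ∈ [18.772, 23.395] ↔ index [151, 250].
151 + (20.478−18.772)·(250−151)/(23.395−18.772) = 151 + 1.706·99/4.623 ≈ 187.53, so AQI = 188.
AQIs: Site H=213, Site E=216, Site L=188. Sum = 213 + 216 + 188 = 617.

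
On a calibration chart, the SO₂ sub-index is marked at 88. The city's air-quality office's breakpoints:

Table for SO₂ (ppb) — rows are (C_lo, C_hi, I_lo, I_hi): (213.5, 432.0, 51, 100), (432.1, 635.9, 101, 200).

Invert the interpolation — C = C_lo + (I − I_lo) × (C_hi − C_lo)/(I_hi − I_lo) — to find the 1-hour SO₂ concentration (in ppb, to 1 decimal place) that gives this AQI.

378.5

AQI 88 lies in the 51–100 band, which corresponds to 213.5–432.0 ppb.
C = 213.5 + (88−51)×(432.0−213.5)/(100−51) = 213.5 + 37×218.5/49 ≈ 378.490 ppb → 378.5 ppb to 1 dp.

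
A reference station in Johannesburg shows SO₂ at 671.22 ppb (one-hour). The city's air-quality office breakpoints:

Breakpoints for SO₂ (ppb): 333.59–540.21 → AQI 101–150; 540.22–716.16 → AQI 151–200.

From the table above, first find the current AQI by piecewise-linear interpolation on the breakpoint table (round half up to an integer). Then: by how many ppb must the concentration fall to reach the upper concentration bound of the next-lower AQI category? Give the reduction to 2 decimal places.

131.01

SO₂: row 540.22–716.16 (AQI 151–200). (200−151)·(671.22−540.22)/(716.16−540.22) + 151 = 49·131.00/175.94 + 151 ≈ 187.48 → 187.
Current AQI 187 is in the Unhealthy range (151–200). The next-lower category tops out at AQI 150, whose upper concentration bound is 540.21 ppb.
Reduction needed = 671.22 − 540.21 = 131.01 ppb.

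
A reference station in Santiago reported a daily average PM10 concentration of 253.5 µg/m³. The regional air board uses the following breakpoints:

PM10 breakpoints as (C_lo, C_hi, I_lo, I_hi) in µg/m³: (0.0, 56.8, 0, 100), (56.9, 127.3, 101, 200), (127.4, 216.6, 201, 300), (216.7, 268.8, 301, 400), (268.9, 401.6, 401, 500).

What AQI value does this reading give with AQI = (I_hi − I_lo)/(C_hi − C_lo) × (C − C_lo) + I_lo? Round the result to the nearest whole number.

PM10: row 216.7–268.8 (AQI 301–400). (400−301)·(253.5−216.7)/(268.8−216.7) + 301 = 99·36.8/52.1 + 301 ≈ 370.93 → 371.

371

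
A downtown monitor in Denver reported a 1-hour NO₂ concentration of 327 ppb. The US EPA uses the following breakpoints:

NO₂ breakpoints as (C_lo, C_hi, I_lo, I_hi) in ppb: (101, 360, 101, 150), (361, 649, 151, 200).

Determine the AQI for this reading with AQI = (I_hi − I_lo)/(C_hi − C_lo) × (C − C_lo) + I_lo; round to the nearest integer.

NO₂: 327 lies in 101–360, so I_lo=101, I_hi=150, C_lo=101, C_hi=360.
(150−101)/(360−101) × (327−101) + 101 = 49/259 × 226 + 101 ≈ 143.76 → 144.

144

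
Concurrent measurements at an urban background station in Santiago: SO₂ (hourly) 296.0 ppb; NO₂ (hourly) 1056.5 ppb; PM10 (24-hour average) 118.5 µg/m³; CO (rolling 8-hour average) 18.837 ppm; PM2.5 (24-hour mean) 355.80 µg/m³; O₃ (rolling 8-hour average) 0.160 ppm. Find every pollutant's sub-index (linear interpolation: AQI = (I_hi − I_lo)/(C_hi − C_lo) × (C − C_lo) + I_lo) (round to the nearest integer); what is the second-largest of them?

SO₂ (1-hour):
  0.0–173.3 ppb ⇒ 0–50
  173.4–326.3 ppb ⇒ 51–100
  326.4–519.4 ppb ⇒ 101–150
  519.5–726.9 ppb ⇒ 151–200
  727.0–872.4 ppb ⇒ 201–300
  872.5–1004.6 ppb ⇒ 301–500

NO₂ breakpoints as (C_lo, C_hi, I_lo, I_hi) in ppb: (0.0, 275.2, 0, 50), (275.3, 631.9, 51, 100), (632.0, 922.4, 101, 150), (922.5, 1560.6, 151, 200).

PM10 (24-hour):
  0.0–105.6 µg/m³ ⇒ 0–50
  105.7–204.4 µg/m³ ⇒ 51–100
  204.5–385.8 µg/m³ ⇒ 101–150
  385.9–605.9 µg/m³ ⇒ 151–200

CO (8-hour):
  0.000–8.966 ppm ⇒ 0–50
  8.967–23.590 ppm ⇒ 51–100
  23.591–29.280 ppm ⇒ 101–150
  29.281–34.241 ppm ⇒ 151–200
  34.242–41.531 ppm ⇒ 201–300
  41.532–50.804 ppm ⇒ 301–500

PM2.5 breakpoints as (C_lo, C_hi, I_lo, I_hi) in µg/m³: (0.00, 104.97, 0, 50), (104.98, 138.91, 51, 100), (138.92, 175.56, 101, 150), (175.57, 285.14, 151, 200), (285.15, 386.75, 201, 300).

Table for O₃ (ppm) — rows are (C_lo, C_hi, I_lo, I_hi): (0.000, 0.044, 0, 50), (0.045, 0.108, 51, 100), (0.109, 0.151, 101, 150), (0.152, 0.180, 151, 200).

SO₂ 296.0: bracket 173.4–326.3 → index 51–100; slope 49/152.9, offset 122.6.
AQI = 51 + 49/152.9·122.6 ≈ 90.29 ⇒ 90.
NO₂: 1056.5 ∈ [922.5, 1560.6] ↔ index [151, 200].
151 + (1056.5−922.5)·(200−151)/(1560.6−922.5) = 151 + 134.0·49/638.1 ≈ 161.29, so AQI = 161.
PM10 118.5: bracket 105.7–204.4 → index 51–100; slope 49/98.7, offset 12.8.
AQI = 51 + 49/98.7·12.8 ≈ 57.35 ⇒ 57.
CO: 18.837 ∈ [8.967, 23.590] ↔ index [51, 100].
51 + (18.837−8.967)·(100−51)/(23.590−8.967) = 51 + 9.870·49/14.623 ≈ 84.07, so AQI = 84.
PM2.5: row 285.15–386.75 (AQI 201–300). (300−201)·(355.80−285.15)/(386.75−285.15) + 201 = 99·70.65/101.60 + 201 ≈ 269.84 → 270.
O₃: 0.160 ∈ [0.152, 0.180] ↔ index [151, 200].
151 + (0.160−0.152)·(200−151)/(0.180−0.152) = 151 + 0.008·49/0.028 ≈ 165.00, so AQI = 165.
Sub-indices: SO₂→90, NO₂→161, PM10→57, CO→84, PM2.5→270, O₃→165. Ranked high→low: 270, 165, 161, 90, 84, 57. Second-highest sub-index = 165.

165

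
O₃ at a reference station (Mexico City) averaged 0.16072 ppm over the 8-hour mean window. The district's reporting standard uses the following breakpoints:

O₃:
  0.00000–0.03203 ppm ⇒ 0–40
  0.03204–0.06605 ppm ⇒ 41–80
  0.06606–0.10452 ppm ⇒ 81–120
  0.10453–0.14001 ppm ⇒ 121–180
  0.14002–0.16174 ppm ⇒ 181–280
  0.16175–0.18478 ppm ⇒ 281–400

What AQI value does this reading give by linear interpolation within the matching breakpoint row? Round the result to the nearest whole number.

275

O₃: 0.16072 ∈ [0.14002, 0.16174] ↔ index [181, 280].
181 + (0.16072−0.14002)·(280−181)/(0.16174−0.14002) = 181 + 0.02070·99/0.02172 ≈ 275.35, so AQI = 275.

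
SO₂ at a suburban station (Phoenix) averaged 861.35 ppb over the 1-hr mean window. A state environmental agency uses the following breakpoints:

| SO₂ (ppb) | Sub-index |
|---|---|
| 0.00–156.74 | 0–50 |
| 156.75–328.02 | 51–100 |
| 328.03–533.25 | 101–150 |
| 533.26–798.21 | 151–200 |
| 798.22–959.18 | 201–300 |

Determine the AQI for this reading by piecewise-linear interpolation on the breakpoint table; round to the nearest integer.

240

SO₂ 861.35: bracket 798.22–959.18 → index 201–300; slope 99/160.96, offset 63.13.
AQI = 201 + 99/160.96·63.13 ≈ 239.83 ⇒ 240.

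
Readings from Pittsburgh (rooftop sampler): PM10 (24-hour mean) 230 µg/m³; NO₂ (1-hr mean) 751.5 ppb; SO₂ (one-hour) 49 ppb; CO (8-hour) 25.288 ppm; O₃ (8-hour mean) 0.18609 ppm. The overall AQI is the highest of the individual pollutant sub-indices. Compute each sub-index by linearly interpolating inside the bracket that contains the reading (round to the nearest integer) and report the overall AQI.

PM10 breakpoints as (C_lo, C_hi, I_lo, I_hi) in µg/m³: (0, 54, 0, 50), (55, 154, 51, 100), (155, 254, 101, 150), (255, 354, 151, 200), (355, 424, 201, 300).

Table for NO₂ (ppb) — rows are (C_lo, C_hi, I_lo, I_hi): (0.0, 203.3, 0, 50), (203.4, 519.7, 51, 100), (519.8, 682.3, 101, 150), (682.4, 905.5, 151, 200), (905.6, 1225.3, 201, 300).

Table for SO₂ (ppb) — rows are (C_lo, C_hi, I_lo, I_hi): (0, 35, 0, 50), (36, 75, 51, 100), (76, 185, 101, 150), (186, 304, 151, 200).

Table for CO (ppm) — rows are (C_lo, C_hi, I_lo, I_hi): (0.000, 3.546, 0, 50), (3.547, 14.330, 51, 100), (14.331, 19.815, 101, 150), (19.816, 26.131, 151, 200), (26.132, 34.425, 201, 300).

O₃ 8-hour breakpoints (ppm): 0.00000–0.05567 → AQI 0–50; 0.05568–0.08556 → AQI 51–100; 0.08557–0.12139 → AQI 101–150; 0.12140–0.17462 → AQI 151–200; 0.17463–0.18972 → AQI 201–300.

276

PM10: row 155–254 (AQI 101–150). (150−101)·(230−155)/(254−155) + 101 = 49·75/99 + 101 ≈ 138.12 → 138.
NO₂: row 682.4–905.5 (AQI 151–200). (200−151)·(751.5−682.4)/(905.5−682.4) + 151 = 49·69.1/223.1 + 151 ≈ 166.18 → 166.
SO₂: row 36–75 (AQI 51–100). (100−51)·(49−36)/(75−36) + 51 = 49·13/39 + 51 ≈ 67.33 → 67.
CO: 25.288 ∈ [19.816, 26.131] ↔ index [151, 200].
151 + (25.288−19.816)·(200−151)/(26.131−19.816) = 151 + 5.472·49/6.315 ≈ 193.46, so AQI = 193.
O₃: 0.18609 lies in 0.17463–0.18972, so I_lo=201, I_hi=300, C_lo=0.17463, C_hi=0.18972.
(300−201)/(0.18972−0.17463) × (0.18609−0.17463) + 201 = 99/0.01509 × 0.01146 + 201 ≈ 276.18 → 276.
Sub-indices: PM10→138, NO₂→166, SO₂→67, CO→193, O₃→276. Overall AQI = max = 276; dominant pollutant is O₃.
AQI 276: Very Unhealthy.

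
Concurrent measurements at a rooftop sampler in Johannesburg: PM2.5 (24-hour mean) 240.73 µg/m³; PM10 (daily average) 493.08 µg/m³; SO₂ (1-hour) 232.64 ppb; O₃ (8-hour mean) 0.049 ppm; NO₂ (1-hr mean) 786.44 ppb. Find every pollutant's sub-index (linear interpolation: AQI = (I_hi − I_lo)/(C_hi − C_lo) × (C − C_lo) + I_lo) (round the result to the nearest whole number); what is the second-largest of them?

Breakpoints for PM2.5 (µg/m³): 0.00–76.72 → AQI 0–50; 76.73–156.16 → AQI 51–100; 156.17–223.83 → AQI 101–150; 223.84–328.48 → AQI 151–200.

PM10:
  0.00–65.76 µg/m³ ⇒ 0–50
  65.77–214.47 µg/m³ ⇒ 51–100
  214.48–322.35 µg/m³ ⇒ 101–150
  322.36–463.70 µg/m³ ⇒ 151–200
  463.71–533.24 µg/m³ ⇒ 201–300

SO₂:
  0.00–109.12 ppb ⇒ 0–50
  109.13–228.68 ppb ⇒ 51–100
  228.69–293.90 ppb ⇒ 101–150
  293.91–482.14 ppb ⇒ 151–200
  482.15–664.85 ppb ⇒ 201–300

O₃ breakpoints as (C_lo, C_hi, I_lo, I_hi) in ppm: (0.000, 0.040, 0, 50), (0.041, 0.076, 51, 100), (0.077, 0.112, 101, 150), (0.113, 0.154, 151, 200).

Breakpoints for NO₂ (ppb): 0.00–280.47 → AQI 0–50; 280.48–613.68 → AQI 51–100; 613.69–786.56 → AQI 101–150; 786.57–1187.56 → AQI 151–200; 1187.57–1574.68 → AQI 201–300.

PM2.5 240.73: bracket 223.84–328.48 → index 151–200; slope 49/104.64, offset 16.89.
AQI = 151 + 49/104.64·16.89 ≈ 158.91 ⇒ 159.
PM10 493.08: bracket 463.71–533.24 → index 201–300; slope 99/69.53, offset 29.37.
AQI = 201 + 99/69.53·29.37 ≈ 242.82 ⇒ 243.
SO₂: row 228.69–293.90 (AQI 101–150). (150−101)·(232.64−228.69)/(293.90−228.69) + 101 = 49·3.95/65.21 + 101 ≈ 103.97 → 104.
O₃ 0.049: bracket 0.041–0.076 → index 51–100; slope 49/0.035, offset 0.008.
AQI = 51 + 49/0.035·0.008 ≈ 62.20 ⇒ 62.
NO₂: 786.44 ∈ [613.69, 786.56] ↔ index [101, 150].
101 + (786.44−613.69)·(150−101)/(786.56−613.69) = 101 + 172.75·49/172.87 ≈ 149.97, so AQI = 150.
Sub-indices: PM2.5→159, PM10→243, SO₂→104, O₃→62, NO₂→150. Ranked high→low: 243, 159, 150, 104, 62. Second-highest sub-index = 159.

159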